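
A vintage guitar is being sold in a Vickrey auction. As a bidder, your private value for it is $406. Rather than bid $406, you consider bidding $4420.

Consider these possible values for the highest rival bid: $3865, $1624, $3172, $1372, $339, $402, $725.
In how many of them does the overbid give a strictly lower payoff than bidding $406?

The deviation hurts exactly when the highest competing bid lies strictly between $406 and $4420 — overbidding then wins at a price above your value.
$3865: inside the interval → strictly worse (loss $3459).
$1624: inside the interval → strictly worse (loss $1218).
$3172: inside the interval → strictly worse (loss $2766).
$1372: inside the interval → strictly worse (loss $966).
$339: below both → same outcome either way.
$402: below both → same outcome either way.
$725: inside the interval → strictly worse (loss $319).
Count: 5.

5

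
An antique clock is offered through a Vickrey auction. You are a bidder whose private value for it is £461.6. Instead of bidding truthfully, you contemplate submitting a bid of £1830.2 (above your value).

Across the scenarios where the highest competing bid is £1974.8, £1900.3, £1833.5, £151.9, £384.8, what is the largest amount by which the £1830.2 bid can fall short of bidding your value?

£1974.8: same outcome either way → loss £0.
£1900.3: same outcome either way → loss £0.
£1833.5: same outcome either way → loss £0.
£151.9: same outcome either way → loss £0.
£384.8: same outcome either way → loss £0.
Maximum loss: £0.

£0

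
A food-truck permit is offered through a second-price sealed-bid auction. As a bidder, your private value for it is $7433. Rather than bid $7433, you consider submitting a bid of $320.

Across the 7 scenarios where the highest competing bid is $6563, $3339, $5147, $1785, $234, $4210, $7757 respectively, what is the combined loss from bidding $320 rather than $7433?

$16121

The deviation costs you only when the competing bid falls strictly between $320 and $7433; elsewhere both bids give the same outcome.
$6563: truthful payoff $870, deviation payoff $0 → loss $870.
$3339: truthful payoff $4094, deviation payoff $0 → loss $4094.
$5147: truthful payoff $2286, deviation payoff $0 → loss $2286.
$1785: truthful payoff $5648, deviation payoff $0 → loss $5648.
$234: outcomes coincide → loss $0.
$4210: truthful payoff $3223, deviation payoff $0 → loss $3223.
$7757: outcomes coincide → loss $0.
Total loss = $870 + $4094 + $2286 + $5648 + $3223 = $16121.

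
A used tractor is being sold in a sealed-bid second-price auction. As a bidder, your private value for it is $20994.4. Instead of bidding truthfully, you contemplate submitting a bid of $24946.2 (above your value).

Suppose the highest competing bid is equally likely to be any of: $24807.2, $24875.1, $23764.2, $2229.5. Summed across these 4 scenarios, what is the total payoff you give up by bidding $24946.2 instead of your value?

The deviation costs you only when the competing bid falls strictly between $20994.4 and $24946.2; elsewhere both bids give the same outcome.
$24807.2: truthful payoff $0, deviation payoff −$3812.8 → loss $3812.8.
$24875.1: truthful payoff $0, deviation payoff −$3880.7 → loss $3880.7.
$23764.2: truthful payoff $0, deviation payoff −$2769.8 → loss $2769.8.
$2229.5: outcomes coincide → loss $0.
Total loss = $3812.8 + $3880.7 + $2769.8 = $10463.3.

$10463.3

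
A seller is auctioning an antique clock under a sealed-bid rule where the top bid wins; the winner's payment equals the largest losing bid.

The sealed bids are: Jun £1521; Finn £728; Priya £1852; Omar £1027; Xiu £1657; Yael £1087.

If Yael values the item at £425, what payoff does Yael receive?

Highest bid: Priya at £1852, so Priya wins.
Second-highest bid: Xiu at £1657 — that is the price the winner pays.
Yael did not win, so Yael pays nothing and receives nothing: payoff £0.

£0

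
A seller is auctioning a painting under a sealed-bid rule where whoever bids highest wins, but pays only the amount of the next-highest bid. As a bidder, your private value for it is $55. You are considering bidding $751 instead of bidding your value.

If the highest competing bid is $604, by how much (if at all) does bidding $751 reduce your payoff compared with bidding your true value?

$549

Bidding your value $55: you lose (since $55 < $604). Payoff $0.
Bidding $751: you win and pay $604. Payoff $55 − $604 = −$549.
The competing bid $604 lies between your value and your inflated bid, so overbidding wins an item priced above your value.
Loss from deviating = $0 − (−$549) = $549.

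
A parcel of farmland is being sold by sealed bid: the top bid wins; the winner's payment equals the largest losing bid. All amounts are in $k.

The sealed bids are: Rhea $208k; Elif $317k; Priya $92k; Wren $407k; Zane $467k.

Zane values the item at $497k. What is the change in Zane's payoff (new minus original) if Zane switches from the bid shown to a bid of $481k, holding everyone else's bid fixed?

The highest bid among the other bidders is $407k; Zane's bid doesn't change that.
Original bid $467k: Zane is highest, pays the top rival bid $407k; payoff $497k − $407k = $90k.
Alternative bid $481k: Zane is highest, pays the top rival bid $407k; payoff $497k − $407k = $90k.
Change in payoff = $90k − ($90k) = $0k.

$0k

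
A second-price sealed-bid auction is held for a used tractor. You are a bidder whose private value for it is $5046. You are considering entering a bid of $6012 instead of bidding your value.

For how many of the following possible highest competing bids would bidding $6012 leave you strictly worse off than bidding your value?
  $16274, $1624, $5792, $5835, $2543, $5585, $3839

3

The deviation hurts exactly when the highest competing bid lies strictly between $5046 and $6012 — overbidding then wins at a price above your value.
$16274: above both → same outcome either way.
$1624: below both → same outcome either way.
$5792: inside the interval → strictly worse (loss $746).
$5835: inside the interval → strictly worse (loss $789).
$2543: below both → same outcome either way.
$5585: inside the interval → strictly worse (loss $539).
$3839: below both → same outcome either way.
Count: 3.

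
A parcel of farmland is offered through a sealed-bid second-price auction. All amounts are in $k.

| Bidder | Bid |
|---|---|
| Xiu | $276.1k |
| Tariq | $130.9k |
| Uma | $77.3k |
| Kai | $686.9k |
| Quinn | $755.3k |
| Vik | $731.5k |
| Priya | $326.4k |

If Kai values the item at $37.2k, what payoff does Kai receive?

$0k

Highest bid: Quinn at $755.3k, so Quinn wins.
Second-highest bid: Vik at $731.5k — that is the price the winner pays.
Kai did not win, so Kai pays nothing and receives nothing: payoff $0k.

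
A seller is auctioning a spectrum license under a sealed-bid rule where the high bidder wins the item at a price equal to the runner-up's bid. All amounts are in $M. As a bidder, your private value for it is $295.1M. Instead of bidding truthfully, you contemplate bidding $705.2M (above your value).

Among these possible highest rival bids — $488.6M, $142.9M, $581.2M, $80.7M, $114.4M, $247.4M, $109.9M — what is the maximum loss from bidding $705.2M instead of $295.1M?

$286.1M

$488.6M: truthful gives $0M, deviation gives −$193.5M → loss $193.5M.
$142.9M: same outcome either way → loss $0M.
$581.2M: truthful gives $0M, deviation gives −$286.1M → loss $286.1M.
$80.7M: same outcome either way → loss $0M.
$114.4M: same outcome either way → loss $0M.
$247.4M: same outcome either way → loss $0M.
$109.9M: same outcome either way → loss $0M.
Maximum loss: $286.1M.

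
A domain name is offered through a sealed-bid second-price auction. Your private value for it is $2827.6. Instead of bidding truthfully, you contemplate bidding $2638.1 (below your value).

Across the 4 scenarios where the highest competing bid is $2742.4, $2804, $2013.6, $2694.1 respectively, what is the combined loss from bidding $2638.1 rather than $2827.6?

$242.3

The deviation costs you only when the competing bid falls strictly between $2638.1 and $2827.6; elsewhere both bids give the same outcome.
$2742.4: truthful payoff $85.2, deviation payoff $0 → loss $85.2.
$2804: truthful payoff $23.6, deviation payoff $0 → loss $23.6.
$2013.6: outcomes coincide → loss $0.
$2694.1: truthful payoff $133.5, deviation payoff $0 → loss $133.5.
Total loss = $85.2 + $23.6 + $133.5 = $242.3.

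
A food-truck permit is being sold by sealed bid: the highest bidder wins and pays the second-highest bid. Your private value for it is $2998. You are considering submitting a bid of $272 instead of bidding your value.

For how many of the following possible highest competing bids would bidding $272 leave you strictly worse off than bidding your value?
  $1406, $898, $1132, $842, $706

5

The deviation hurts exactly when the highest competing bid lies strictly between $272 and $2998 — underbidding then forfeits a profitable win.
$1406: inside the interval → strictly worse (loss $1592).
$898: inside the interval → strictly worse (loss $2100).
$1132: inside the interval → strictly worse (loss $1866).
$842: inside the interval → strictly worse (loss $2156).
$706: inside the interval → strictly worse (loss $2292).
Count: 5.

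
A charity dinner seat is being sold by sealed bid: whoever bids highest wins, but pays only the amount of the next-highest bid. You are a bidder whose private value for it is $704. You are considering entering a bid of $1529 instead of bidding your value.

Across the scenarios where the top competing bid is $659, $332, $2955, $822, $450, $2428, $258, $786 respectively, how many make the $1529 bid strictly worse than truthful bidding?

2

The deviation hurts exactly when the highest competing bid lies strictly between $704 and $1529 — overbidding then wins at a price above your value.
$659: below both → same outcome either way.
$332: below both → same outcome either way.
$2955: above both → same outcome either way.
$822: inside the interval → strictly worse (loss $118).
$450: below both → same outcome either way.
$2428: above both → same outcome either way.
$258: below both → same outcome either way.
$786: inside the interval → strictly worse (loss $82).
Count: 2.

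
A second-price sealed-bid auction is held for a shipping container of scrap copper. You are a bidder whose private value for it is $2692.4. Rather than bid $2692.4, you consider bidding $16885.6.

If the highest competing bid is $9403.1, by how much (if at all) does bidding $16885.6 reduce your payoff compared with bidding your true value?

Bidding your value $2692.4: you lose (since $2692.4 < $9403.1). Payoff $0.
Bidding $16885.6: you win and pay $9403.1. Payoff $2692.4 − $9403.1 = −$6710.7.
The competing bid $9403.1 lies between your value and your inflated bid, so overbidding wins an item priced above your value.
Loss from deviating = $0 − (−$6710.7) = $6710.7.

$6710.7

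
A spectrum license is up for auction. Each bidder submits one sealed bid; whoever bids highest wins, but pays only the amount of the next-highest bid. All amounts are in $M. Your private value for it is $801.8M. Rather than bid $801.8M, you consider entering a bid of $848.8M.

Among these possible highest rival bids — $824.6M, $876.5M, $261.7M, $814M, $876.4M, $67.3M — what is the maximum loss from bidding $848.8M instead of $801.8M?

$22.8M

$824.6M: truthful gives $0M, deviation gives −$22.8M → loss $22.8M.
$876.5M: same outcome either way → loss $0M.
$261.7M: same outcome either way → loss $0M.
$814M: truthful gives $0M, deviation gives −$12.2M → loss $12.2M.
$876.4M: same outcome either way → loss $0M.
$67.3M: same outcome either way → loss $0M.
Maximum loss: $22.8M.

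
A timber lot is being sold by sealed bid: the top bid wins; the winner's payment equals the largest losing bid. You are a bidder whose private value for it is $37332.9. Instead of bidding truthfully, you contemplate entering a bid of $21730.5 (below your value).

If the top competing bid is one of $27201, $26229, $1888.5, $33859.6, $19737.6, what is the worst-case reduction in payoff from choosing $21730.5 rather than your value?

$27201: truthful gives $10131.9, deviation gives $0 → loss $10131.9.
$26229: truthful gives $11103.9, deviation gives $0 → loss $11103.9.
$1888.5: same outcome either way → loss $0.
$33859.6: truthful gives $3473.3, deviation gives $0 → loss $3473.3.
$19737.6: same outcome either way → loss $0.
Maximum loss: $11103.9.

$11103.9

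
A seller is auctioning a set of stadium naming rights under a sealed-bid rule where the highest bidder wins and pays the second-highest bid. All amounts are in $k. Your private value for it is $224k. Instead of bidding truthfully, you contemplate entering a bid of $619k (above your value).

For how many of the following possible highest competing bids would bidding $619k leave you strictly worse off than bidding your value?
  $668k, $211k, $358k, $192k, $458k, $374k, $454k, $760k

The deviation hurts exactly when the highest competing bid lies strictly between $224k and $619k — overbidding then wins at a price above your value.
$668k: above both → same outcome either way.
$211k: below both → same outcome either way.
$358k: inside the interval → strictly worse (loss $134k).
$192k: below both → same outcome either way.
$458k: inside the interval → strictly worse (loss $234k).
$374k: inside the interval → strictly worse (loss $150k).
$454k: inside the interval → strictly worse (loss $230k).
$760k: above both → same outcome either way.
Count: 4.

4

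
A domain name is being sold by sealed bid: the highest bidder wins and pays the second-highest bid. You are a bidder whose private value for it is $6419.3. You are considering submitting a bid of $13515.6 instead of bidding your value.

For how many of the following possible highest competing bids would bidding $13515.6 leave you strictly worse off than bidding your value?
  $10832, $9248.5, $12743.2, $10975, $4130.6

4

The deviation hurts exactly when the highest competing bid lies strictly between $6419.3 and $13515.6 — overbidding then wins at a price above your value.
$10832: inside the interval → strictly worse (loss $4412.7).
$9248.5: inside the interval → strictly worse (loss $2829.2).
$12743.2: inside the interval → strictly worse (loss $6323.9).
$10975: inside the interval → strictly worse (loss $4555.7).
$4130.6: below both → same outcome either way.
Count: 4.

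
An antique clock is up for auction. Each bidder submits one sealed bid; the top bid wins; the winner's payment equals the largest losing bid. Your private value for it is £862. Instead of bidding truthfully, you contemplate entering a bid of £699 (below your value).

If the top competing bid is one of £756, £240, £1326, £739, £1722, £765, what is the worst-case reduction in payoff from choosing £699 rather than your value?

£756: truthful gives £106, deviation gives £0 → loss £106.
£240: same outcome either way → loss £0.
£1326: same outcome either way → loss £0.
£739: truthful gives £123, deviation gives £0 → loss £123.
£1722: same outcome either way → loss £0.
£765: truthful gives £97, deviation gives £0 → loss £97.
Maximum loss: £123.

£123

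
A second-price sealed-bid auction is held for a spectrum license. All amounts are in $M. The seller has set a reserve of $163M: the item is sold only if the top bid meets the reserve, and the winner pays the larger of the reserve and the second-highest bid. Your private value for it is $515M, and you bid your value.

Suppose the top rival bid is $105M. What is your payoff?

Your bid $515M is the highest and exceeds the reserve.
Price = max(second-highest bid, reserve) = max($105M, $163M) = $163M.
Payoff = $515M − $163M = $352M.

$352M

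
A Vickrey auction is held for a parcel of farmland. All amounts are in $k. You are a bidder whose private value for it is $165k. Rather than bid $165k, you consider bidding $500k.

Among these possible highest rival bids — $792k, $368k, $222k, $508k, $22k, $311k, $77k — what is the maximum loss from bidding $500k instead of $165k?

$203k

$792k: same outcome either way → loss $0k.
$368k: truthful gives $0k, deviation gives −$203k → loss $203k.
$222k: truthful gives $0k, deviation gives −$57k → loss $57k.
$508k: same outcome either way → loss $0k.
$22k: same outcome either way → loss $0k.
$311k: truthful gives $0k, deviation gives −$146k → loss $146k.
$77k: same outcome either way → loss $0k.
Maximum loss: $203k.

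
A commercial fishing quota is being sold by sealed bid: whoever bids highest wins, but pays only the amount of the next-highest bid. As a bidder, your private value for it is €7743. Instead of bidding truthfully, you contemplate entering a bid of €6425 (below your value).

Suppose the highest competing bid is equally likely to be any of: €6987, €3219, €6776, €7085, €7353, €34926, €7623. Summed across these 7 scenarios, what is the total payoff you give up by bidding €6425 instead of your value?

The deviation costs you only when the competing bid falls strictly between €6425 and €7743; elsewhere both bids give the same outcome.
€6987: truthful payoff €756, deviation payoff €0 → loss €756.
€3219: outcomes coincide → loss €0.
€6776: truthful payoff €967, deviation payoff €0 → loss €967.
€7085: truthful payoff €658, deviation payoff €0 → loss €658.
€7353: truthful payoff €390, deviation payoff €0 → loss €390.
€34926: outcomes coincide → loss €0.
€7623: truthful payoff €120, deviation payoff €0 → loss €120.
Total loss = €756 + €967 + €658 + €390 + €120 = €2891.

€2891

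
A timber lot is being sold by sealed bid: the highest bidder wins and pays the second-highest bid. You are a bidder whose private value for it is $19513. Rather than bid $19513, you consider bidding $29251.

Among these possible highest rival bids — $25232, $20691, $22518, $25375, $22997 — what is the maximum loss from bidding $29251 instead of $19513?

$5862

$25232: truthful gives $0, deviation gives −$5719 → loss $5719.
$20691: truthful gives $0, deviation gives −$1178 → loss $1178.
$22518: truthful gives $0, deviation gives −$3005 → loss $3005.
$25375: truthful gives $0, deviation gives −$5862 → loss $5862.
$22997: truthful gives $0, deviation gives −$3484 → loss $3484.
Maximum loss: $5862.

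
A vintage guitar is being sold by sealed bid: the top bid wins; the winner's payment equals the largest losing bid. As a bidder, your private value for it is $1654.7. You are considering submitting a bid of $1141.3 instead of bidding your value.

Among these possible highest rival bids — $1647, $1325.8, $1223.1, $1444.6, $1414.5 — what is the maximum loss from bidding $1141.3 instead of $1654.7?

$1647: truthful gives $7.7, deviation gives $0 → loss $7.7.
$1325.8: truthful gives $328.9, deviation gives $0 → loss $328.9.
$1223.1: truthful gives $431.6, deviation gives $0 → loss $431.6.
$1444.6: truthful gives $210.1, deviation gives $0 → loss $210.1.
$1414.5: truthful gives $240.2, deviation gives $0 → loss $240.2.
Maximum loss: $431.6.

$431.6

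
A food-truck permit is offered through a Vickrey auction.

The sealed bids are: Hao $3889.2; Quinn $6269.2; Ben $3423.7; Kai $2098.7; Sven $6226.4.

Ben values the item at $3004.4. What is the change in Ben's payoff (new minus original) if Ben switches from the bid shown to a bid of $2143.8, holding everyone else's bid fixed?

$0

The highest bid among the other bidders is $6269.2; Ben's bid doesn't change that.
Original bid $3423.7: Ben is not highest (top rival bid is $6269.2); payoff $0.
Alternative bid $2143.8: Ben is not highest (top rival bid is $6269.2); payoff $0.
Change in payoff = $0 − ($0) = $0.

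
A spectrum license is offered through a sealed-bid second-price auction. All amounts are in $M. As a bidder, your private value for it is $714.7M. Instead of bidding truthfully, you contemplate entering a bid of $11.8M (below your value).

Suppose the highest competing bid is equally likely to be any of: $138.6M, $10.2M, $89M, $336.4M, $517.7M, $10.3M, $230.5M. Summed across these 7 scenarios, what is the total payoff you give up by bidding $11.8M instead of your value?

$2261.3M

The deviation costs you only when the competing bid falls strictly between $11.8M and $714.7M; elsewhere both bids give the same outcome.
$138.6M: truthful payoff $576.1M, deviation payoff $0M → loss $576.1M.
$10.2M: outcomes coincide → loss $0M.
$89M: truthful payoff $625.7M, deviation payoff $0M → loss $625.7M.
$336.4M: truthful payoff $378.3M, deviation payoff $0M → loss $378.3M.
$517.7M: truthful payoff $197M, deviation payoff $0M → loss $197M.
$10.3M: outcomes coincide → loss $0M.
$230.5M: truthful payoff $484.2M, deviation payoff $0M → loss $484.2M.
Total loss = $576.1M + $625.7M + $378.3M + $197M + $484.2M = $2261.3M.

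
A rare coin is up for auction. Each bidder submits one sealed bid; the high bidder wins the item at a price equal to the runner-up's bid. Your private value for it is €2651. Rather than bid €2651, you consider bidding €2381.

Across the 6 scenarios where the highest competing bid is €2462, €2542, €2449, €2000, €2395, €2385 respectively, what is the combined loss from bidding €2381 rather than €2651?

€1022

The deviation costs you only when the competing bid falls strictly between €2381 and €2651; elsewhere both bids give the same outcome.
€2462: truthful payoff €189, deviation payoff €0 → loss €189.
€2542: truthful payoff €109, deviation payoff €0 → loss €109.
€2449: truthful payoff €202, deviation payoff €0 → loss €202.
€2000: outcomes coincide → loss €0.
€2395: truthful payoff €256, deviation payoff €0 → loss €256.
€2385: truthful payoff €266, deviation payoff €0 → loss €266.
Total loss = €189 + €109 + €202 + €256 + €266 = €1022.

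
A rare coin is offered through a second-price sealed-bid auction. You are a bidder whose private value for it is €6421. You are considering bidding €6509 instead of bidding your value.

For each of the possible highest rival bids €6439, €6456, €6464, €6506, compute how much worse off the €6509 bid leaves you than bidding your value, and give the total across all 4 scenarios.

The deviation costs you only when the competing bid falls strictly between €6421 and €6509; elsewhere both bids give the same outcome.
€6439: truthful payoff €0, deviation payoff −€18 → loss €18.
€6456: truthful payoff €0, deviation payoff −€35 → loss €35.
€6464: truthful payoff €0, deviation payoff −€43 → loss €43.
€6506: truthful payoff €0, deviation payoff −€85 → loss €85.
Total loss = €18 + €35 + €43 + €85 = €181.

€181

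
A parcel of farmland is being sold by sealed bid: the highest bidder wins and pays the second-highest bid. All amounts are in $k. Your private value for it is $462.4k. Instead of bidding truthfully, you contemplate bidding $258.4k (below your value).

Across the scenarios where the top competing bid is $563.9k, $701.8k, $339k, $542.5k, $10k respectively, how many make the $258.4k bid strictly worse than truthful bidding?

The deviation hurts exactly when the highest competing bid lies strictly between $258.4k and $462.4k — underbidding then forfeits a profitable win.
$563.9k: above both → same outcome either way.
$701.8k: above both → same outcome either way.
$339k: inside the interval → strictly worse (loss $123.4k).
$542.5k: above both → same outcome either way.
$10k: below both → same outcome either way.
Count: 1.

1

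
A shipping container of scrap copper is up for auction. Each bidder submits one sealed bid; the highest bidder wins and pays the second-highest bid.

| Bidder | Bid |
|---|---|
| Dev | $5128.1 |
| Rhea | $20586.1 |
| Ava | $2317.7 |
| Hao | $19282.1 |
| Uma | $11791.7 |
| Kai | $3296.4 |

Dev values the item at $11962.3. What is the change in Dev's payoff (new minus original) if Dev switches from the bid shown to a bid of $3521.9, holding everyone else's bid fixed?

The highest bid among the other bidders is $20586.1; Dev's bid doesn't change that.
Original bid $5128.1: Dev is not highest (top rival bid is $20586.1); payoff $0.
Alternative bid $3521.9: Dev is not highest (top rival bid is $20586.1); payoff $0.
Change in payoff = $0 − ($0) = $0.

$0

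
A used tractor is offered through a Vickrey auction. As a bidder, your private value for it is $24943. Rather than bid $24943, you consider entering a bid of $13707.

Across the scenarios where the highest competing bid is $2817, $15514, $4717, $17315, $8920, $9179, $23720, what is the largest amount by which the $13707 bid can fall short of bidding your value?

$9429

$2817: same outcome either way → loss $0.
$15514: truthful gives $9429, deviation gives $0 → loss $9429.
$4717: same outcome either way → loss $0.
$17315: truthful gives $7628, deviation gives $0 → loss $7628.
$8920: same outcome either way → loss $0.
$9179: same outcome either way → loss $0.
$23720: truthful gives $1223, deviation gives $0 → loss $1223.
Maximum loss: $9429.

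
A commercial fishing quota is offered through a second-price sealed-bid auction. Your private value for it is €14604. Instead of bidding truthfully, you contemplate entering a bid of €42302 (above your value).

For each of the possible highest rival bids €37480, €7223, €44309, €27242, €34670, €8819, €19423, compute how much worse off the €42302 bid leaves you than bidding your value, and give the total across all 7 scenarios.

€60399

The deviation costs you only when the competing bid falls strictly between €14604 and €42302; elsewhere both bids give the same outcome.
€37480: truthful payoff €0, deviation payoff −€22876 → loss €22876.
€7223: outcomes coincide → loss €0.
€44309: outcomes coincide → loss €0.
€27242: truthful payoff €0, deviation payoff −€12638 → loss €12638.
€34670: truthful payoff €0, deviation payoff −€20066 → loss €20066.
€8819: outcomes coincide → loss €0.
€19423: truthful payoff €0, deviation payoff −€4819 → loss €4819.
Total loss = €22876 + €12638 + €20066 + €4819 = €60399.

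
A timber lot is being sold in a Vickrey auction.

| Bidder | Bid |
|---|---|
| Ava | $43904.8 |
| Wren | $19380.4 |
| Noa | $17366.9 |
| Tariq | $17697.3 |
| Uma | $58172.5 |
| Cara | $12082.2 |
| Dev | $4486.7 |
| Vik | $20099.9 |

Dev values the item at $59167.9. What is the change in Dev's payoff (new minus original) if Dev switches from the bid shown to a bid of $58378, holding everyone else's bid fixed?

The highest bid among the other bidders is $58172.5; Dev's bid doesn't change that.
Original bid $4486.7: Dev is not highest (top rival bid is $58172.5); payoff $0.
Alternative bid $58378: Dev is highest, pays the top rival bid $58172.5; payoff $59167.9 − $58172.5 = $995.4.
Change in payoff = $995.4 − ($0) = $995.4.

$995.4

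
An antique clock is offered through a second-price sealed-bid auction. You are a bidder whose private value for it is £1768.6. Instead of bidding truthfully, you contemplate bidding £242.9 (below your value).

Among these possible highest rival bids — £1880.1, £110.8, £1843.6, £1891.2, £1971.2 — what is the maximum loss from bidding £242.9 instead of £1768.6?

£1880.1: same outcome either way → loss £0.
£110.8: same outcome either way → loss £0.
£1843.6: same outcome either way → loss £0.
£1891.2: same outcome either way → loss £0.
£1971.2: same outcome either way → loss £0.
Maximum loss: £0.

£0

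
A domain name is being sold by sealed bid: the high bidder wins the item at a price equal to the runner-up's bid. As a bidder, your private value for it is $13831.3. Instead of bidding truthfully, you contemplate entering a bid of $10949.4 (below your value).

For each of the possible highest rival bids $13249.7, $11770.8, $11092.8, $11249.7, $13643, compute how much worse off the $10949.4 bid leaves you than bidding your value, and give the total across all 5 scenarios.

The deviation costs you only when the competing bid falls strictly between $10949.4 and $13831.3; elsewhere both bids give the same outcome.
$13249.7: truthful payoff $581.6, deviation payoff $0 → loss $581.6.
$11770.8: truthful payoff $2060.5, deviation payoff $0 → loss $2060.5.
$11092.8: truthful payoff $2738.5, deviation payoff $0 → loss $2738.5.
$11249.7: truthful payoff $2581.6, deviation payoff $0 → loss $2581.6.
$13643: truthful payoff $188.3, deviation payoff $0 → loss $188.3.
Total loss = $581.6 + $2060.5 + $2738.5 + $2581.6 + $188.3 = $8150.5.

$8150.5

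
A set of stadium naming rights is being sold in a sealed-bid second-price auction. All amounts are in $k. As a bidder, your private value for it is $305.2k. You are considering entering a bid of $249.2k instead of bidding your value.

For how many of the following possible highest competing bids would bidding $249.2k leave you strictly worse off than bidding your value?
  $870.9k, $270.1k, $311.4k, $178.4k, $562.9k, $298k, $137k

The deviation hurts exactly when the highest competing bid lies strictly between $249.2k and $305.2k — underbidding then forfeits a profitable win.
$870.9k: above both → same outcome either way.
$270.1k: inside the interval → strictly worse (loss $35.1k).
$311.4k: above both → same outcome either way.
$178.4k: below both → same outcome either way.
$562.9k: above both → same outcome either way.
$298k: inside the interval → strictly worse (loss $7.2k).
$137k: below both → same outcome either way.
Count: 2.

2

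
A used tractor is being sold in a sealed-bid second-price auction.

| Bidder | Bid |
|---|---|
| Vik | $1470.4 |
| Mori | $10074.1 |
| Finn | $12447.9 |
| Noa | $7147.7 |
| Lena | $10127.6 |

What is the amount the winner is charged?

Highest bid: Finn at $12447.9, so Finn wins.
Second-highest bid: Lena at $10127.6 — that is the price the winner pays.

$10127.6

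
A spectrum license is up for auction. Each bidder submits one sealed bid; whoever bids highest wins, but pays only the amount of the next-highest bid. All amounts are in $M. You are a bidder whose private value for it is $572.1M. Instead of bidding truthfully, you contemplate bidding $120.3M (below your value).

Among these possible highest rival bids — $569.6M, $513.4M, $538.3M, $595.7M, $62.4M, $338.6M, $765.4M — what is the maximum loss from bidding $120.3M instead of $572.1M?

$569.6M: truthful gives $2.5M, deviation gives $0M → loss $2.5M.
$513.4M: truthful gives $58.7M, deviation gives $0M → loss $58.7M.
$538.3M: truthful gives $33.8M, deviation gives $0M → loss $33.8M.
$595.7M: same outcome either way → loss $0M.
$62.4M: same outcome either way → loss $0M.
$338.6M: truthful gives $233.5M, deviation gives $0M → loss $233.5M.
$765.4M: same outcome either way → loss $0M.
Maximum loss: $233.5M.

$233.5M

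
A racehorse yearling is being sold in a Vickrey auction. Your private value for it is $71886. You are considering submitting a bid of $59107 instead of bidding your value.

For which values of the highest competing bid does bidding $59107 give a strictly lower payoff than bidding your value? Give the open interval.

If the competing bid is below $59107, both bids win at the same price — no difference.
If it is above $71886, both bids lose — no difference.
If it lies strictly between $59107 and $71886, bidding your value wins at a price below your value (positive payoff) while bidding $59107 loses (payoff 0).
So the deviation strictly hurts on the open interval ($59107, $71886).

($59107, $71886)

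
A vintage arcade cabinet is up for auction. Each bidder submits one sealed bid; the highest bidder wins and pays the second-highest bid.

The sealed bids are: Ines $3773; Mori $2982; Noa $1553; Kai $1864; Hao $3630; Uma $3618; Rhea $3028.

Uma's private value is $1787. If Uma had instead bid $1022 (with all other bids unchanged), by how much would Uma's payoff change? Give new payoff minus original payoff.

The highest bid among the other bidders is $3773; Uma's bid doesn't change that.
Original bid $3618: Uma is not highest (top rival bid is $3773); payoff $0.
Alternative bid $1022: Uma is not highest (top rival bid is $3773); payoff $0.
Change in payoff = $0 − ($0) = $0.

$0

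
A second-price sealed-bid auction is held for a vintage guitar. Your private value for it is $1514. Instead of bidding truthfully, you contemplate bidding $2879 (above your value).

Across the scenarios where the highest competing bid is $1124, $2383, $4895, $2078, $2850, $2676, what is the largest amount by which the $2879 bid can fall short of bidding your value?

$1336

$1124: same outcome either way → loss $0.
$2383: truthful gives $0, deviation gives −$869 → loss $869.
$4895: same outcome either way → loss $0.
$2078: truthful gives $0, deviation gives −$564 → loss $564.
$2850: truthful gives $0, deviation gives −$1336 → loss $1336.
$2676: truthful gives $0, deviation gives −$1162 → loss $1162.
Maximum loss: $1336.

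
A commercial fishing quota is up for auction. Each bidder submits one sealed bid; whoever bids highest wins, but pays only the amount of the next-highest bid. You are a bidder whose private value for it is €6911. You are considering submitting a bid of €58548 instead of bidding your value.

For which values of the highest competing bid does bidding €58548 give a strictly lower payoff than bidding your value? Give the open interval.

(€6911, €58548)

If the competing bid is below €6911, both bids win at the same price — no difference.
If it is above €58548, both bids lose — no difference.
If it lies strictly between €6911 and €58548, bidding your value loses (payoff 0) while bidding €58548 wins at a price above your value (payoff negative).
So the deviation strictly hurts on the open interval (€6911, €58548).
Because the price is fixed by the runner-up's bid, deviating from your value can only change a good outcome into a bad one — never the reverse.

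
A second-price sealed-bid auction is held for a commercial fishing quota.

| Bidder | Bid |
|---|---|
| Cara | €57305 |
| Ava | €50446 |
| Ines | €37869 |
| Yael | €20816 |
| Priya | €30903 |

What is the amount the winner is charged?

Highest bid: Cara at €57305, so Cara wins.
Second-highest bid: Ava at €50446 — that is the price the winner pays.

€50446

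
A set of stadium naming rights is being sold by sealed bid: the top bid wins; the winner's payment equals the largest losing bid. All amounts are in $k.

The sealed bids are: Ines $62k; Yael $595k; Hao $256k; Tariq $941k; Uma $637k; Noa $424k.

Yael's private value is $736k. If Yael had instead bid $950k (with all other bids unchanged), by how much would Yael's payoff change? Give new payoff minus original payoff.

The highest bid among the other bidders is $941k; Yael's bid doesn't change that.
Original bid $595k: Yael is not highest (top rival bid is $941k); payoff $0k.
Alternative bid $950k: Yael is highest, pays the top rival bid $941k; payoff $736k − $941k = −$205k.
Change in payoff = −$205k − ($0k) = −$205k.

−$205k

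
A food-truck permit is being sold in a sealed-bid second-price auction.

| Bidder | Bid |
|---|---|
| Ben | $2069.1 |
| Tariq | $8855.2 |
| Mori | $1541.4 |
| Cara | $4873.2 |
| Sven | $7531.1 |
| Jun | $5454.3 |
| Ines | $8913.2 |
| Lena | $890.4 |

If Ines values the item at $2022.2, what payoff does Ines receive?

−$6833

Highest bid: Ines at $8913.2, so Ines wins.
Second-highest bid: Tariq at $8855.2 — that is the price the winner pays.
Ines's payoff = value − price = $2022.2 − $8855.2 = −$6833.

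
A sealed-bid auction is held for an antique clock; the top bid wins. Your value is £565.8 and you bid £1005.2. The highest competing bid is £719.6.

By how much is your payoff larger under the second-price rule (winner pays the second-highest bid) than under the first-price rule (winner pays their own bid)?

You have the highest bid, so you win under either rule.
Second-price: pay £719.6 → payoff −£153.8.
First-price: pay your own bid £1005.2 → payoff −£439.4.
Difference = −£153.8 − (−£439.4) = £285.6.

£285.6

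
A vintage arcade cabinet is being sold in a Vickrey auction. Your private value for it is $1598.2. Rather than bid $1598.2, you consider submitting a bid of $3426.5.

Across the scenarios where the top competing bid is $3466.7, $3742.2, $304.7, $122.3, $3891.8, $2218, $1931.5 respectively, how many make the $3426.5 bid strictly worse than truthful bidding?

The deviation hurts exactly when the highest competing bid lies strictly between $1598.2 and $3426.5 — overbidding then wins at a price above your value.
$3466.7: above both → same outcome either way.
$3742.2: above both → same outcome either way.
$304.7: below both → same outcome either way.
$122.3: below both → same outcome either way.
$3891.8: above both → same outcome either way.
$2218: inside the interval → strictly worse (loss $619.8).
$1931.5: inside the interval → strictly worse (loss $333.3).
Count: 2.

2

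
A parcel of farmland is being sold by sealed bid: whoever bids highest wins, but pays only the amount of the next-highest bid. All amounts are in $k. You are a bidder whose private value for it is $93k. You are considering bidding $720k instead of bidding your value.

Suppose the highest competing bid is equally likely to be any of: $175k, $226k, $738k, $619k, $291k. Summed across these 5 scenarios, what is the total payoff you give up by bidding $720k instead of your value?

The deviation costs you only when the competing bid falls strictly between $93k and $720k; elsewhere both bids give the same outcome.
$175k: truthful payoff $0k, deviation payoff −$82k → loss $82k.
$226k: truthful payoff $0k, deviation payoff −$133k → loss $133k.
$738k: outcomes coincide → loss $0k.
$619k: truthful payoff $0k, deviation payoff −$526k → loss $526k.
$291k: truthful payoff $0k, deviation payoff −$198k → loss $198k.
Total loss = $82k + $133k + $526k + $198k = $939k.

$939k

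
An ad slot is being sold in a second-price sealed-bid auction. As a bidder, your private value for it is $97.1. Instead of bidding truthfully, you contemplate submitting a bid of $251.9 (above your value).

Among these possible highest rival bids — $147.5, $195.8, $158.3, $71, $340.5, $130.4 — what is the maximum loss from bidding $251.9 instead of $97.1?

$98.7

$147.5: truthful gives $0, deviation gives −$50.4 → loss $50.4.
$195.8: truthful gives $0, deviation gives −$98.7 → loss $98.7.
$158.3: truthful gives $0, deviation gives −$61.2 → loss $61.2.
$71: same outcome either way → loss $0.
$340.5: same outcome either way → loss $0.
$130.4: truthful gives $0, deviation gives −$33.3 → loss $33.3.
Maximum loss: $98.7.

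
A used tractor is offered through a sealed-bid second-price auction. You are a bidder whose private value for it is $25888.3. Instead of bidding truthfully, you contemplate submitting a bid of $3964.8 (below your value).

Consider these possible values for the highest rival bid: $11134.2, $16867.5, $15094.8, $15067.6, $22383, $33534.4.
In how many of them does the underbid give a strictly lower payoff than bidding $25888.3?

5

The deviation hurts exactly when the highest competing bid lies strictly between $3964.8 and $25888.3 — underbidding then forfeits a profitable win.
$11134.2: inside the interval → strictly worse (loss $14754.1).
$16867.5: inside the interval → strictly worse (loss $9020.8).
$15094.8: inside the interval → strictly worse (loss $10793.5).
$15067.6: inside the interval → strictly worse (loss $10820.7).
$22383: inside the interval → strictly worse (loss $3505.3).
$33534.4: above both → same outcome either way.
Count: 5.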